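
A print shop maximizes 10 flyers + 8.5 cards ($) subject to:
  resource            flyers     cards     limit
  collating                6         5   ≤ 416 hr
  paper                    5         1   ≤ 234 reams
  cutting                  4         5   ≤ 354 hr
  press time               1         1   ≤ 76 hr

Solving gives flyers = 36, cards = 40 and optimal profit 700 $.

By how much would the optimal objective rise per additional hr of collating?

At the optimum: collating uses 416 of 416 (binding); paper uses 220 of 234 (slack = 14); cutting uses 344 of 354 (slack = 10); press time uses 76 of 76 (binding).
Since paper, cutting are not tight, their duals are 0.
The binding rows give the dual system: 6·y_collating + 1·y_press time = 10 and 5·y_collating + 1·y_press time = 8.5.
This yields shadow prices y_collating = 1.5, y_press time = 1.
Shadow price of collating = 1.5.

1.5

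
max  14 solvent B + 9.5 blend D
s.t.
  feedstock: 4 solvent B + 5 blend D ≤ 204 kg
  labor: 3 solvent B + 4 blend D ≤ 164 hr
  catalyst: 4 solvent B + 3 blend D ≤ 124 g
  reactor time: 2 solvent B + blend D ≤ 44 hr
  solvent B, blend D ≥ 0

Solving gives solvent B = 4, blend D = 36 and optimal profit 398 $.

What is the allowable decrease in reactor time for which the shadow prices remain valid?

2

Binding constraints: catalyst, reactor time. The basis is B = [[4,3],[2,1]] with det -2.
Per unit decrease in reactor time, x* moves by d = (-1.5, 2).
The basis stays optimal until feedstock becomes binding; allowable decrease = 2 hr.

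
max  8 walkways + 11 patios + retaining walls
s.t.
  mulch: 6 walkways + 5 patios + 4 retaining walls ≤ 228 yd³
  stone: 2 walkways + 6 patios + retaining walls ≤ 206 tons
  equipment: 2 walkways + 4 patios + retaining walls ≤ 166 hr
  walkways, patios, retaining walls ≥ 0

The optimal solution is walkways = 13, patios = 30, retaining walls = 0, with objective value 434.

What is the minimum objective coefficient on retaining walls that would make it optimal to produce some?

Check each constraint at x*: mulch 228/228 (tight); stone 206/206 (tight); equipment 146/166 (slack 20).
Since equipment is not tight, its dual is 0.
From A_Bᵀ y = c: 6·y_mulch + 2·y_stone = 8; 5·y_mulch + 6·y_stone = 11.
→ y_mulch = 1 and y_stone = 1.
retaining walls enters the basis when its profit ≥ yᵀa₃ = 1·4 + 1·1 = 5.

5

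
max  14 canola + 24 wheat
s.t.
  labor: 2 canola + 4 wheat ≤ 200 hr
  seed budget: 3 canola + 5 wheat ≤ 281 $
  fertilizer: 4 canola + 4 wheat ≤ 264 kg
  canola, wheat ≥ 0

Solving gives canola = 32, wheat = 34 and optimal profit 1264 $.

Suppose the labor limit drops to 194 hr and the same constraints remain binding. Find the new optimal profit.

Binding: labor and fertilizer. Non-binding: seed budget (15 unused).
Slack constraints have shadow price 0 (complementary slackness).
The binding rows give the dual system: 2·y_labor + 4·y_fertilizer = 14 and 4·y_labor + 4·y_fertilizer = 24.
→ y_labor = 5 and y_fertilizer = 1.
Δz = y_labor·Δb = 5 × (-6) = -30, so new z* = 1264 − 30 = 1234.

1234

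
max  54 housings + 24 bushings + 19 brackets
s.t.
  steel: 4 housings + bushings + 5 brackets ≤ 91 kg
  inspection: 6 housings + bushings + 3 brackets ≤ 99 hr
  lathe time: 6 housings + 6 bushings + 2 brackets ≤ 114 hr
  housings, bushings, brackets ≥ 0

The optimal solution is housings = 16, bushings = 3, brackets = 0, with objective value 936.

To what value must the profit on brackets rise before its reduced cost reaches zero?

24

Check each constraint at x*: steel 67/91 (slack 24); inspection 99/99 (tight); lathe time 114/114 (tight).
Since steel is not tight, its dual is 0.
From A_Bᵀ y = c: 6·y_inspection + 6·y_lathe time = 54; 1·y_inspection + 6·y_lathe time = 24.
→ y_inspection = 6 and y_lathe time = 3.
brackets enters the basis when its profit ≥ yᵀa₃ = 6·3 + 3·2 = 24.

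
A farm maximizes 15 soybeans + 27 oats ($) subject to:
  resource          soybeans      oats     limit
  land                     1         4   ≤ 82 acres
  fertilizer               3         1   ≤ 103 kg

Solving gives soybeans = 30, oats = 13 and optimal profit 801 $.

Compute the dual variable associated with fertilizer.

Both land and fertilizer are binding at x*.
The binding rows give the dual system: 1·y_land + 3·y_fertilizer = 15 and 4·y_land + 1·y_fertilizer = 27.
This yields shadow prices y_land = 6, y_fertilizer = 3.
Shadow price of fertilizer = 3.

3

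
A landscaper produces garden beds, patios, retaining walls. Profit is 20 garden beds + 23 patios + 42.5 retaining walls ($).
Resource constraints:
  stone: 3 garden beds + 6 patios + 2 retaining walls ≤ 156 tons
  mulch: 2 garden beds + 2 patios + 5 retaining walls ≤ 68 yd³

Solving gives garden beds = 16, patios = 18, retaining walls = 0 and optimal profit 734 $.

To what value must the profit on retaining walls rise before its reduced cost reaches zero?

44.5

At the optimum: stone uses 156 of 156 (binding); mulch uses 68 of 68 (binding).
Dual feasibility on the basic columns requires 3·y_stone + 2·y_mulch = 20, 6·y_stone + 2·y_mulch = 23.
This yields shadow prices y_stone = 1, y_mulch = 8.5.
retaining walls enters the basis when its profit ≥ yᵀa₃ = 1·2 + 8.5·5 = 44.5.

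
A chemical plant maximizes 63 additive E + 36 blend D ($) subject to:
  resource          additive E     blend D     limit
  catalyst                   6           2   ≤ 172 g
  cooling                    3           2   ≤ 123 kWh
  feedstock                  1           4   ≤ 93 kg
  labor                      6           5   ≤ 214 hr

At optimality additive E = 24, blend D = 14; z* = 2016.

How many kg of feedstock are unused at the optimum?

13

feedstock used = 1·24 + 4·14 = 80; slack = 93 − 80 = 13.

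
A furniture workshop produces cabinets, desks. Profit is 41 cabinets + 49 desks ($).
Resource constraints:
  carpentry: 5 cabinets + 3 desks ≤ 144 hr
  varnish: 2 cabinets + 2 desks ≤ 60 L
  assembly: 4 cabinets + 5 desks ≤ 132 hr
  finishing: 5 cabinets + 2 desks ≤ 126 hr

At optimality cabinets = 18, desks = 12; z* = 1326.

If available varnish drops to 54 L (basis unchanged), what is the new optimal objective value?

1299

At the optimum: carpentry uses 126 of 144 (slack = 18); varnish uses 60 of 60 (binding); assembly uses 132 of 132 (binding); finishing uses 114 of 126 (slack = 12).
Since carpentry, finishing are not tight, their duals are 0.
The binding rows give the dual system: 2·y_varnish + 4·y_assembly = 41 and 2·y_varnish + 5·y_assembly = 49.
This yields shadow prices y_varnish = 4.5, y_assembly = 8.
Δz = y_varnish·Δb = 4.5 × (-6) = -27, so new z* = 1326 − 27 = 1299.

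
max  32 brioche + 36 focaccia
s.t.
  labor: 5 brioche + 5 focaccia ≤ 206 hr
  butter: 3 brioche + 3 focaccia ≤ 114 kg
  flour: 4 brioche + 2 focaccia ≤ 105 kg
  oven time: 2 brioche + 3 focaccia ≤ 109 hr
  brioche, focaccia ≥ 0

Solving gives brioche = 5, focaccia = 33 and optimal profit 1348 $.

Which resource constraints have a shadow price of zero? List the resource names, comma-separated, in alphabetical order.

flour, labor

labor: 190/206 (slack 16)
butter: 114/114 (binding)
flour: 86/105 (slack 19)
oven time: 109/109 (binding)
By complementary slackness, a constraint with positive slack has shadow price 0 → flour, labor.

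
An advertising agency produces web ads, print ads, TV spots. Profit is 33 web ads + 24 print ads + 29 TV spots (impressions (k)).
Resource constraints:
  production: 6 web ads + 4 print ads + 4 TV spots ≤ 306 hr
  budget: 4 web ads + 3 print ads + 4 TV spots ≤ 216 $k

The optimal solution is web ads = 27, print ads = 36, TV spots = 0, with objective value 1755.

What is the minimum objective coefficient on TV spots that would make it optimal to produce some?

Check each constraint at x*: production 306/306 (tight); budget 216/216 (tight).
Dual feasibility on the basic columns requires 6·y_production + 4·y_budget = 33, 4·y_production + 3·y_budget = 24.
→ y_production = 1.5 and y_budget = 6.
TV spots enters the basis when its profit ≥ yᵀa₃ = 1.5·4 + 6·4 = 30.

30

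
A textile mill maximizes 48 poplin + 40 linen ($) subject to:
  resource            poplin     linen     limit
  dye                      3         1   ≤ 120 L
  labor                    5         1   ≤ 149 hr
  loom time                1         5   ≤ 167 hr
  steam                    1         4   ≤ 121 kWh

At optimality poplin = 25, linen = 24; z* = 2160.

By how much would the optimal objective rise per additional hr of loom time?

0

Check each constraint at x*: dye 99/120 (slack 21); labor 149/149 (tight); loom time 145/167 (slack 22); steam 121/121 (tight).
By complementary slackness, y = 0 for the non-binding constraints.
Dual feasibility on the basic columns requires 5·y_labor + 1·y_steam = 48, 1·y_labor + 4·y_steam = 40.
This yields shadow prices y_labor = 8, y_steam = 8.
Shadow price of loom time = 0.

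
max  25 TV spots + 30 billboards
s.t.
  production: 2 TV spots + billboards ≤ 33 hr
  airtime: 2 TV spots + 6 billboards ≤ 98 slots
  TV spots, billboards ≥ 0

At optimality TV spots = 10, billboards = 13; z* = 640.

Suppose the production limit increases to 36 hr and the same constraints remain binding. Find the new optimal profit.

At the optimum: production uses 33 of 33 (binding); airtime uses 98 of 98 (binding).
From A_Bᵀ y = c: 2·y_production + 2·y_airtime = 25; 1·y_production + 6·y_airtime = 30.
This yields shadow prices y_production = 9, y_airtime = 3.5.
Δz = y_production·Δb = 9 × (3) = 27, so new z* = 640 + 27 = 667.

667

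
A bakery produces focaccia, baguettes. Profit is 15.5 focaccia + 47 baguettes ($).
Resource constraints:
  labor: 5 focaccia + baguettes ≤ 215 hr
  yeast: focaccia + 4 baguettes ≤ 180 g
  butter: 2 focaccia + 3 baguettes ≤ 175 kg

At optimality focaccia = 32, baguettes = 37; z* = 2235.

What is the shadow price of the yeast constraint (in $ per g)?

Check each constraint at x*: labor 197/215 (slack 18); yeast 180/180 (tight); butter 175/175 (tight).
Since labor is not tight, its dual is 0.
From A_Bᵀ y = c: 1·y_yeast + 2·y_butter = 15.5; 4·y_yeast + 3·y_butter = 47.
→ y_yeast = 9.5 and y_butter = 3.
Shadow price of yeast = 9.5.

9.5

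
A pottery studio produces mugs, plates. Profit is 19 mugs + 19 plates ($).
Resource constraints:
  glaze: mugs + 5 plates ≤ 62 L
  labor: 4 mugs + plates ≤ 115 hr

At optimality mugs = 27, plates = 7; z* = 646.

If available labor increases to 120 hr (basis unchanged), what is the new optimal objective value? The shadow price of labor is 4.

Δb = 5, so new z* = 646 + (4)·(5) = 646 + 20 = 666.

666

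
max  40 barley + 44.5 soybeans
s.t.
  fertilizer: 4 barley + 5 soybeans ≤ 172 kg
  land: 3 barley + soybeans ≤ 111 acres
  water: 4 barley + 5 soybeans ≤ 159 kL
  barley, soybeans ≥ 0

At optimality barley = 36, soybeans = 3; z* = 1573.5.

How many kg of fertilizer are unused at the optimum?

13

fertilizer used = 4·36 + 5·3 = 159; slack = 172 − 159 = 13.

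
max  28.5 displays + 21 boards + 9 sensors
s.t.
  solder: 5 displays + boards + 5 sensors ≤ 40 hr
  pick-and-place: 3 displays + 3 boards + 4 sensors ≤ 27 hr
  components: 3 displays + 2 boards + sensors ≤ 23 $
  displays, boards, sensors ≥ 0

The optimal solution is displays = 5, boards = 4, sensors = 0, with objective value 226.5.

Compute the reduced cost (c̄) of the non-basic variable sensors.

At the optimum: solder uses 29 of 40 (slack = 11); pick-and-place uses 27 of 27 (binding); components uses 23 of 23 (binding).
Since solder is not tight, its dual is 0.
From A_Bᵀ y = c: 3·y_pick-and-place + 3·y_components = 28.5; 3·y_pick-and-place + 2·y_components = 21.
→ y_pick-and-place = 2 and y_components = 7.5.
Reduced cost of sensors: c₃ − yᵀa₃ = 9 − (2·4 + 7.5·1) = 9 − 15.5 = -6.5.

-6.5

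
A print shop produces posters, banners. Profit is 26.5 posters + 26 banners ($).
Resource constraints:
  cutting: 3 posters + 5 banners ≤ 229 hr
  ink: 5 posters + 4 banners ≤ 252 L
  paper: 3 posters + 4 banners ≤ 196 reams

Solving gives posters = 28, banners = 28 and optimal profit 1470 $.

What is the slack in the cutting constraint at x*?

cutting used = 3·28 + 5·28 = 224; slack = 229 − 224 = 5.

5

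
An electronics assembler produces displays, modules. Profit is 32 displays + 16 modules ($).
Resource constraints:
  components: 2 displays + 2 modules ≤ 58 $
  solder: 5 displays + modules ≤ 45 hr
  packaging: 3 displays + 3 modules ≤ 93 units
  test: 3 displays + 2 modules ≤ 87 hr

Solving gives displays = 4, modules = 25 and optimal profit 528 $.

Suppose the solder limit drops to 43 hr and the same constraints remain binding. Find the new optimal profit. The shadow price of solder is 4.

520

Δb = -2, so new z* = 528 + (4)·(-2) = 528 − 8 = 520.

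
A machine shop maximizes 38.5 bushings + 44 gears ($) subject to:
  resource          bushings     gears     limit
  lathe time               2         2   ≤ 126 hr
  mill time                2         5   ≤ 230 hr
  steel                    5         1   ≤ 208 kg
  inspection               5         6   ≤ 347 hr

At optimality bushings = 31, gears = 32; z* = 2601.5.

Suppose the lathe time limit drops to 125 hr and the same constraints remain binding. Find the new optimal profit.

2596

Check each constraint at x*: lathe time 126/126 (tight); mill time 222/230 (slack 8); steel 187/208 (slack 21); inspection 347/347 (tight).
Since mill time, steel are not tight, their duals are 0.
The binding rows give the dual system: 2·y_lathe time + 5·y_inspection = 38.5 and 2·y_lathe time + 6·y_inspection = 44.
Solving: y_lathe time = 5.5, y_inspection = 5.5.
Δz = y_lathe time·Δb = 5.5 × (-1) = -5.5, so new z* = 2601.5 − 5.5 = 2596.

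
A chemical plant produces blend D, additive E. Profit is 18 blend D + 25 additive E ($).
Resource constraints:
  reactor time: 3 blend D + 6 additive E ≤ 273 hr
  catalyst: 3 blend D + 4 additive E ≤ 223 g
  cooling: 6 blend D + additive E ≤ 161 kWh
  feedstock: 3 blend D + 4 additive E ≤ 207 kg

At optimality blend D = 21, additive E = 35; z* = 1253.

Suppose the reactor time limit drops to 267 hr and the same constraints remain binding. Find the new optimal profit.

At the optimum: reactor time uses 273 of 273 (binding); catalyst uses 203 of 223 (slack = 20); cooling uses 161 of 161 (binding); feedstock uses 203 of 207 (slack = 4).
By complementary slackness, y = 0 for the non-binding constraints.
The binding rows give the dual system: 3·y_reactor time + 6·y_cooling = 18 and 6·y_reactor time + 1·y_cooling = 25.
→ y_reactor time = 4 and y_cooling = 1.
Δz = y_reactor time·Δb = 4 × (-6) = -24, so new z* = 1253 − 24 = 1229.

1229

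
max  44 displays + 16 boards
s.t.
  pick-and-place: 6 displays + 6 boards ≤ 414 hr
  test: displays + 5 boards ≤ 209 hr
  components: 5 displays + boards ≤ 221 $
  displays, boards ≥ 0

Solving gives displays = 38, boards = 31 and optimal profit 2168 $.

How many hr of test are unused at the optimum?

16

test used = 1·38 + 5·31 = 193; slack = 209 − 193 = 16.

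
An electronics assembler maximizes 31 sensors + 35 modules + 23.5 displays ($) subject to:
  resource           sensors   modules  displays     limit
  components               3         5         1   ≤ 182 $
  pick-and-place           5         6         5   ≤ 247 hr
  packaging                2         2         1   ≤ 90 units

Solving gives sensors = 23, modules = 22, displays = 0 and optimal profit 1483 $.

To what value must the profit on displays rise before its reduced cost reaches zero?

25.5

Binding: pick-and-place and packaging. Non-binding: components (3 unused).
Since components is not tight, its dual is 0.
From A_Bᵀ y = c: 5·y_pick-and-place + 2·y_packaging = 31; 6·y_pick-and-place + 2·y_packaging = 35.
→ y_pick-and-place = 4 and y_packaging = 5.5.
displays enters the basis when its profit ≥ yᵀa₃ = 4·5 + 5.5·1 = 25.5.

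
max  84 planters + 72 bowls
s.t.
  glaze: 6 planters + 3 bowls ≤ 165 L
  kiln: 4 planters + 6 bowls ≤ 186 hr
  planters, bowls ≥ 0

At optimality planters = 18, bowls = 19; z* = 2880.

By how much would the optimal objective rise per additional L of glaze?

9

Check each constraint at x*: glaze 165/165 (tight); kiln 186/186 (tight).
From A_Bᵀ y = c: 6·y_glaze + 4·y_kiln = 84; 3·y_glaze + 6·y_kiln = 72.
Solving: y_glaze = 9, y_kiln = 7.5.
Shadow price of glaze = 9.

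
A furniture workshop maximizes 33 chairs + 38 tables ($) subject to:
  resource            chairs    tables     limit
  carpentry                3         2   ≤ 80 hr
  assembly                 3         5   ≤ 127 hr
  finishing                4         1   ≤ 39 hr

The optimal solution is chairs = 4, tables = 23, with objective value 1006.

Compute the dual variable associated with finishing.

Binding: assembly and finishing. Non-binding: carpentry (22 unused).
Slack constraints have shadow price 0 (complementary slackness).
The binding rows give the dual system: 3·y_assembly + 4·y_finishing = 33 and 5·y_assembly + 1·y_finishing = 38.
→ y_assembly = 7 and y_finishing = 3.
Shadow price of finishing = 3.

3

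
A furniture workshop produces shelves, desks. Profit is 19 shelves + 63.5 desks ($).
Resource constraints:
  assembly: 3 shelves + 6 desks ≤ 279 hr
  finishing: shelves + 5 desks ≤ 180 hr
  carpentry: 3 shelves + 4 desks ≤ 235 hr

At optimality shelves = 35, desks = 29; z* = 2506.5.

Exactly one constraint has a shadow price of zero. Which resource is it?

assembly: 279/279 (binding)
finishing: 180/180 (binding)
carpentry: 221/235 (slack 14)
By complementary slackness, a constraint with positive slack has shadow price 0 → carpentry.

carpentry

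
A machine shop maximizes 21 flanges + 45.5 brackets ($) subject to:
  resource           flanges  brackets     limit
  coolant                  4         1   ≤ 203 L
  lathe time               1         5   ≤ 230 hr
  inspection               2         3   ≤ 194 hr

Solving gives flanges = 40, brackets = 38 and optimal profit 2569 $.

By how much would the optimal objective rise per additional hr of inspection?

Binding: lathe time and inspection. Non-binding: coolant (5 unused).
By complementary slackness, y = 0 for the non-binding constraint.
From A_Bᵀ y = c: 1·y_lathe time + 2·y_inspection = 21; 5·y_lathe time + 3·y_inspection = 45.5.
Solving: y_lathe time = 4, y_inspection = 8.5.
Shadow price of inspection = 8.5.

8.5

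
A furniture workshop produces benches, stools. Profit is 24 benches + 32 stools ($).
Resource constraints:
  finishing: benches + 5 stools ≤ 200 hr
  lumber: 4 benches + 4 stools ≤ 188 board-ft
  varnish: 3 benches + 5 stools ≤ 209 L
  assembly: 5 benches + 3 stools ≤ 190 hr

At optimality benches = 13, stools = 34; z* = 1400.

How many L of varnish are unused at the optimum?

0

varnish used = 3·13 + 5·34 = 209; slack = 209 − 209 = 0.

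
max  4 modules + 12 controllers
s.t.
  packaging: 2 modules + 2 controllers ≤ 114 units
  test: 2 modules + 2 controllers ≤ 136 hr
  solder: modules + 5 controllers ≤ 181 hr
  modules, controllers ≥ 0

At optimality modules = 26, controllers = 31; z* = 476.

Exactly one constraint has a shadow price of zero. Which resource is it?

packaging: 114/114 (binding)
test: 114/136 (slack 22)
solder: 181/181 (binding)
By complementary slackness, a constraint with positive slack has shadow price 0 → test.

test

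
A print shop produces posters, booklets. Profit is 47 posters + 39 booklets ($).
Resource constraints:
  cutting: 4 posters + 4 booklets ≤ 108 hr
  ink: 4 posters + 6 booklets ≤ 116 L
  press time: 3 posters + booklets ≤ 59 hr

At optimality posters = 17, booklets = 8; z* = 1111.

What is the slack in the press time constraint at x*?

press time used = 3·17 + 1·8 = 59; slack = 59 − 59 = 0.

0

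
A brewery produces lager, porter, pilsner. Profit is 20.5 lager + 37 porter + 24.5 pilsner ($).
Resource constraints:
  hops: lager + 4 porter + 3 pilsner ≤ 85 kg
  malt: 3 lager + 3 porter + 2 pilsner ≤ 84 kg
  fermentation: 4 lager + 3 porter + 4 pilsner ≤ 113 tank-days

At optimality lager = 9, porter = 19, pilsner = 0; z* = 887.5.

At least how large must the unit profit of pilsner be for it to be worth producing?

Binding: hops and malt. Non-binding: fermentation (20 unused).
Since fermentation is not tight, its dual is 0.
Dual feasibility on the basic columns requires 1·y_hops + 3·y_malt = 20.5, 4·y_hops + 3·y_malt = 37.
→ y_hops = 5.5 and y_malt = 5.
pilsner enters the basis when its profit ≥ yᵀa₃ = 5.5·3 + 5·2 = 26.5.

26.5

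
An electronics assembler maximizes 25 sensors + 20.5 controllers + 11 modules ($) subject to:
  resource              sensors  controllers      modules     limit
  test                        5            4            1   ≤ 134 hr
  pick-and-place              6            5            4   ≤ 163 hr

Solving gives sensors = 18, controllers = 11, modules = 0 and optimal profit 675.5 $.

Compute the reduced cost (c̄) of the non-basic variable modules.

At the optimum: test uses 134 of 134 (binding); pick-and-place uses 163 of 163 (binding).
The binding rows give the dual system: 5·y_test + 6·y_pick-and-place = 25 and 4·y_test + 5·y_pick-and-place = 20.5.
→ y_test = 2 and y_pick-and-place = 2.5.
Reduced cost of modules: c₃ − yᵀa₃ = 11 − (2·1 + 2.5·4) = 11 − 12 = -1.

-1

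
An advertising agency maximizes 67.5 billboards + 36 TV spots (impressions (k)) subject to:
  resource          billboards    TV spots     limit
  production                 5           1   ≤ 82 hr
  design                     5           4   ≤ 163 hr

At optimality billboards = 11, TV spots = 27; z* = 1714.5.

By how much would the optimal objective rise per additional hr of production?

6

Check each constraint at x*: production 82/82 (tight); design 163/163 (tight).
The binding rows give the dual system: 5·y_production + 5·y_design = 67.5 and 1·y_production + 4·y_design = 36.
This yields shadow prices y_production = 6, y_design = 7.5.
Shadow price of production = 6.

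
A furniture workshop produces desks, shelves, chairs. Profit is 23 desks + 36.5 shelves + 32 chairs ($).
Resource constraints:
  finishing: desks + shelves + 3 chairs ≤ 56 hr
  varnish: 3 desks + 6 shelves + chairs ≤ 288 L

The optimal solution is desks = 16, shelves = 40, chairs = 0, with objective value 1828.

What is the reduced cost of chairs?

Both finishing and varnish are binding at x*.
The binding rows give the dual system: 1·y_finishing + 3·y_varnish = 23 and 1·y_finishing + 6·y_varnish = 36.5.
This yields shadow prices y_finishing = 9.5, y_varnish = 4.5.
Reduced cost of chairs: c₃ − yᵀa₃ = 32 − (9.5·3 + 4.5·1) = 32 − 33 = -1.

-1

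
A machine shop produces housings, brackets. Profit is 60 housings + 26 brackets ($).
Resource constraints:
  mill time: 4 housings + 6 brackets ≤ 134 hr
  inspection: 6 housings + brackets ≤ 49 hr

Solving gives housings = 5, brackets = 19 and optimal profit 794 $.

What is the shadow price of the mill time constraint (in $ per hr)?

3

At the optimum: mill time uses 134 of 134 (binding); inspection uses 49 of 49 (binding).
The binding rows give the dual system: 4·y_mill time + 6·y_inspection = 60 and 6·y_mill time + 1·y_inspection = 26.
This yields shadow prices y_mill time = 3, y_inspection = 8.
Shadow price of mill time = 3.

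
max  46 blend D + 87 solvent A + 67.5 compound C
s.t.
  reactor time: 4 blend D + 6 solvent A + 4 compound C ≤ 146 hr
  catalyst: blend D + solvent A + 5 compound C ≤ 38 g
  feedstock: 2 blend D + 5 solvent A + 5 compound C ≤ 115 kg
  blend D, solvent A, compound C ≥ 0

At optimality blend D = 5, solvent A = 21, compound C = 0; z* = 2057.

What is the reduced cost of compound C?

Binding: reactor time and feedstock. Non-binding: catalyst (12 unused).
By complementary slackness, y = 0 for the non-binding constraint.
From A_Bᵀ y = c: 4·y_reactor time + 2·y_feedstock = 46; 6·y_reactor time + 5·y_feedstock = 87.
Solving: y_reactor time = 7, y_feedstock = 9.
Reduced cost of compound C: c₃ − yᵀa₃ = 67.5 − (7·4 + 9·5) = 67.5 − 73 = -5.5.

-5.5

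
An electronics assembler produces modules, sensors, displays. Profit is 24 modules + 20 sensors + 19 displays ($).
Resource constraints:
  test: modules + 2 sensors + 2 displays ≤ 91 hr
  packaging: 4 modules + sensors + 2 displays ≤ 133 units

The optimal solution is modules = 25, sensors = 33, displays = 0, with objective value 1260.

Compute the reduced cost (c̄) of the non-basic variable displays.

-5

Check each constraint at x*: test 91/91 (tight); packaging 133/133 (tight).
The binding rows give the dual system: 1·y_test + 4·y_packaging = 24 and 2·y_test + 1·y_packaging = 20.
Solving: y_test = 8, y_packaging = 4.
Reduced cost of displays: c₃ − yᵀa₃ = 19 − (8·2 + 4·2) = 19 − 24 = -5.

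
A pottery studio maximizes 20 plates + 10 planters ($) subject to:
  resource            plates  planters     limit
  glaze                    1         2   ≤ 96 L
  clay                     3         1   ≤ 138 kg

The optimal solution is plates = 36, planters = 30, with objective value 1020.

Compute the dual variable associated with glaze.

2

At the optimum: glaze uses 96 of 96 (binding); clay uses 138 of 138 (binding).
Dual feasibility on the basic columns requires 1·y_glaze + 3·y_clay = 20, 2·y_glaze + 1·y_clay = 10.
→ y_glaze = 2 and y_clay = 6.
Shadow price of glaze = 2.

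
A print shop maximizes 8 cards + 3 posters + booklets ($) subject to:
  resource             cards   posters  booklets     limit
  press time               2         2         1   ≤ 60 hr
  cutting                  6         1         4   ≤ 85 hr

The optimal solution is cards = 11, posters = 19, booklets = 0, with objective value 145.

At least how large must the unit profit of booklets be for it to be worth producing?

5

At the optimum: press time uses 60 of 60 (binding); cutting uses 85 of 85 (binding).
Dual feasibility on the basic columns requires 2·y_press time + 6·y_cutting = 8, 2·y_press time + 1·y_cutting = 3.
→ y_press time = 1 and y_cutting = 1.
booklets enters the basis when its profit ≥ yᵀa₃ = 1·1 + 1·4 = 5.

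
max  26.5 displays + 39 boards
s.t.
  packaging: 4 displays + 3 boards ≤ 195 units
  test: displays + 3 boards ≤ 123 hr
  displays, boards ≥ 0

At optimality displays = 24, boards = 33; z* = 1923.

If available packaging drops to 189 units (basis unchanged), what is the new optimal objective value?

Check each constraint at x*: packaging 195/195 (tight); test 123/123 (tight).
The binding rows give the dual system: 4·y_packaging + 1·y_test = 26.5 and 3·y_packaging + 3·y_test = 39.
This yields shadow prices y_packaging = 4.5, y_test = 8.5.
Δz = y_packaging·Δb = 4.5 × (-6) = -27, so new z* = 1923 − 27 = 1896.

1896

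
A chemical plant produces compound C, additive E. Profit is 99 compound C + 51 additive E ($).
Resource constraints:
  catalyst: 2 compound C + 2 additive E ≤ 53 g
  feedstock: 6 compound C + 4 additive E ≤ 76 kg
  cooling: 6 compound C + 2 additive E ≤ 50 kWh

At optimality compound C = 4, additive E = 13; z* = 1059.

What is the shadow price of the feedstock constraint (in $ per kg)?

Check each constraint at x*: catalyst 34/53 (slack 19); feedstock 76/76 (tight); cooling 50/50 (tight).
Since catalyst is not tight, its dual is 0.
From A_Bᵀ y = c: 6·y_feedstock + 6·y_cooling = 99; 4·y_feedstock + 2·y_cooling = 51.
→ y_feedstock = 9 and y_cooling = 7.5.
Shadow price of feedstock = 9.

9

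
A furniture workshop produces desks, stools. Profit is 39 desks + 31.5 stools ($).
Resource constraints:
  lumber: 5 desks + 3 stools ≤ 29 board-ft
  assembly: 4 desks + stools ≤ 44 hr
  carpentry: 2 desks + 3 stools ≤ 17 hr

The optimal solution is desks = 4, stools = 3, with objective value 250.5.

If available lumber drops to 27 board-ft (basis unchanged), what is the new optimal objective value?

238.5

At the optimum: lumber uses 29 of 29 (binding); assembly uses 19 of 44 (slack = 25); carpentry uses 17 of 17 (binding).
By complementary slackness, y = 0 for the non-binding constraint.
The binding rows give the dual system: 5·y_lumber + 2·y_carpentry = 39 and 3·y_lumber + 3·y_carpentry = 31.5.
→ y_lumber = 6 and y_carpentry = 4.5.
Δz = y_lumber·Δb = 6 × (-2) = -12, so new z* = 250.5 − 12 = 238.5.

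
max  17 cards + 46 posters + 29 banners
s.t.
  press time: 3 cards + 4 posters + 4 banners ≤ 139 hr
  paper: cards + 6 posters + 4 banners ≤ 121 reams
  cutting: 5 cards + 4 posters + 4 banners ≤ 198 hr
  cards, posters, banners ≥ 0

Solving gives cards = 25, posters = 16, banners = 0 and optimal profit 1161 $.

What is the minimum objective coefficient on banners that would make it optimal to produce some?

36

Check each constraint at x*: press time 139/139 (tight); paper 121/121 (tight); cutting 189/198 (slack 9).
Since cutting is not tight, its dual is 0.
The binding rows give the dual system: 3·y_press time + 1·y_paper = 17 and 4·y_press time + 6·y_paper = 46.
→ y_press time = 4 and y_paper = 5.
banners enters the basis when its profit ≥ yᵀa₃ = 4·4 + 5·4 = 36.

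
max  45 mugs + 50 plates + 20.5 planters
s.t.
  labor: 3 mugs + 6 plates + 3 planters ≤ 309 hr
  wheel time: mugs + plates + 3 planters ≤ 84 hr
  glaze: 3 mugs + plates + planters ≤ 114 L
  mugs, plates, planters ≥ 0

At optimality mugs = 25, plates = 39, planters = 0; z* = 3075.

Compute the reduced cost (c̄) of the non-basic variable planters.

At the optimum: labor uses 309 of 309 (binding); wheel time uses 64 of 84 (slack = 20); glaze uses 114 of 114 (binding).
Since wheel time is not tight, its dual is 0.
From A_Bᵀ y = c: 3·y_labor + 3·y_glaze = 45; 6·y_labor + 1·y_glaze = 50.
This yields shadow prices y_labor = 7, y_glaze = 8.
Reduced cost of planters: c₃ − yᵀa₃ = 20.5 − (7·3 + 8·1) = 20.5 − 29 = -8.5.

-8.5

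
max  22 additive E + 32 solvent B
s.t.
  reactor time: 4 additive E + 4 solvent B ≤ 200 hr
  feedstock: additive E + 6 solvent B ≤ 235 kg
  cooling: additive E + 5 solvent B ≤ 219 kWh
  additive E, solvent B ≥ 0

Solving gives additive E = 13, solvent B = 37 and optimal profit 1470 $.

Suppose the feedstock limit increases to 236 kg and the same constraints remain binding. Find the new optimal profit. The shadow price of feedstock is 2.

1472

Δb = 1, so new z* = 1470 + (2)·(1) = 1470 + 2 = 1472.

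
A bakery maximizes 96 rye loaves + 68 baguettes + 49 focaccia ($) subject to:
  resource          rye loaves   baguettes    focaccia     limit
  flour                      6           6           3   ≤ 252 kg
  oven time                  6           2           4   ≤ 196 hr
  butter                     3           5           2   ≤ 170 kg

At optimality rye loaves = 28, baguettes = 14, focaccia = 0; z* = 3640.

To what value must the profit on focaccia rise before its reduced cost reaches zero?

55

Binding: flour and oven time. Non-binding: butter (16 unused).
By complementary slackness, y = 0 for the non-binding constraint.
Dual feasibility on the basic columns requires 6·y_flour + 6·y_oven time = 96, 6·y_flour + 2·y_oven time = 68.
This yields shadow prices y_flour = 9, y_oven time = 7.
focaccia enters the basis when its profit ≥ yᵀa₃ = 9·3 + 7·4 = 55.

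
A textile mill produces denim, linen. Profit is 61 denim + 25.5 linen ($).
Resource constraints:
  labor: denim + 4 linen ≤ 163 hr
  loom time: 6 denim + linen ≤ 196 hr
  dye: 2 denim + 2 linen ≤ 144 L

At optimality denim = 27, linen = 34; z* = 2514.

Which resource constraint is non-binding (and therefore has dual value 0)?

labor: 163/163 (binding)
loom time: 196/196 (binding)
dye: 122/144 (slack 22)
By complementary slackness, a constraint with positive slack has shadow price 0 → dye.

dye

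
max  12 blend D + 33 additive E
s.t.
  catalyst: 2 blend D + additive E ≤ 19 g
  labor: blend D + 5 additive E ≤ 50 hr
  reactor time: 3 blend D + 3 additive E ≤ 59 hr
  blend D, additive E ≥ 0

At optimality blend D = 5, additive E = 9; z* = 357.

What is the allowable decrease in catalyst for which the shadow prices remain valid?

Binding constraints: catalyst, labor. The basis is B = [[2,1],[1,5]] with det 9.
Per unit decrease in catalyst, x* moves by d = (-0.5556, 0.1111).
The basis stays optimal until blend D reaches 0; allowable decrease = 9 g.

9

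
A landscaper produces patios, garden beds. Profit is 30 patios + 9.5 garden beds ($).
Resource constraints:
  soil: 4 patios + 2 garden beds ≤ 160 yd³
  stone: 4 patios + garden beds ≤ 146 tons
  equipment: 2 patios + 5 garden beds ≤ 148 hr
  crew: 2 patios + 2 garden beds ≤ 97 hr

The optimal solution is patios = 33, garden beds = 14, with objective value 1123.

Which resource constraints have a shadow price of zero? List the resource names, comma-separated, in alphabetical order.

crew, equipment

soil: 160/160 (binding)
stone: 146/146 (binding)
equipment: 136/148 (slack 12)
crew: 94/97 (slack 3)
By complementary slackness, a constraint with positive slack has shadow price 0 → crew, equipment.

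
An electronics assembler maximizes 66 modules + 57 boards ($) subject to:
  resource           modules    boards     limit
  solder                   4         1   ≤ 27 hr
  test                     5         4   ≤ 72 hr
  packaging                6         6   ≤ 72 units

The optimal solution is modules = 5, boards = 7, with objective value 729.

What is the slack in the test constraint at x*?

test used = 5·5 + 4·7 = 53; slack = 72 − 53 = 19.

19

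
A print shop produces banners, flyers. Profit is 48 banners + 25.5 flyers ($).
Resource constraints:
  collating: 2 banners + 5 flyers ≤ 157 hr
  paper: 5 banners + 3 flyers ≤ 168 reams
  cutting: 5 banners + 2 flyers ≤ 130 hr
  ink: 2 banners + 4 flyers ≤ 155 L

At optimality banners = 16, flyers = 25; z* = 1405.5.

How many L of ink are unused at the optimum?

ink used = 2·16 + 4·25 = 132; slack = 155 − 132 = 23.

23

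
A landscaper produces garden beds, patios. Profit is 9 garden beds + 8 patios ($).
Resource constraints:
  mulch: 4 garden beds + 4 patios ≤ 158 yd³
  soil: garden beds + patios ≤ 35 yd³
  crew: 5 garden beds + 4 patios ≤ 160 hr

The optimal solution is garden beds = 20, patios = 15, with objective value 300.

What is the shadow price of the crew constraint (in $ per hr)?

Binding: soil and crew. Non-binding: mulch (18 unused).
By complementary slackness, y = 0 for the non-binding constraint.
Dual feasibility on the basic columns requires 1·y_soil + 5·y_crew = 9, 1·y_soil + 4·y_crew = 8.
→ y_soil = 4 and y_crew = 1.
Shadow price of crew = 1.

1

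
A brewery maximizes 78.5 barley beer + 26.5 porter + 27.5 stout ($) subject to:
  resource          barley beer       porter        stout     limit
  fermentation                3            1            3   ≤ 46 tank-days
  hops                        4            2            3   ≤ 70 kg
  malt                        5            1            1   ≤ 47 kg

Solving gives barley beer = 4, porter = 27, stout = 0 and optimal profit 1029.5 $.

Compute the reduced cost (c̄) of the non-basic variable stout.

Binding: hops and malt. Non-binding: fermentation (7 unused).
Slack constraints have shadow price 0 (complementary slackness).
From A_Bᵀ y = c: 4·y_hops + 5·y_malt = 78.5; 2·y_hops + 1·y_malt = 26.5.
Solving: y_hops = 9, y_malt = 8.5.
Reduced cost of stout: c₃ − yᵀa₃ = 27.5 − (9·3 + 8.5·1) = 27.5 − 35.5 = -8.

-8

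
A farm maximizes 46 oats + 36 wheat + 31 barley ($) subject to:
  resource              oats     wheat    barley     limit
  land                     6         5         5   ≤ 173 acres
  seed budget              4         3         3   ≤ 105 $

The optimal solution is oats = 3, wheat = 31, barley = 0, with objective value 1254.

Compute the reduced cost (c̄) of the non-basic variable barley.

Both land and seed budget are binding at x*.
The binding rows give the dual system: 6·y_land + 4·y_seed budget = 46 and 5·y_land + 3·y_seed budget = 36.
Solving: y_land = 3, y_seed budget = 7.
Reduced cost of barley: c₃ − yᵀa₃ = 31 − (3·5 + 7·3) = 31 − 36 = -5.

-5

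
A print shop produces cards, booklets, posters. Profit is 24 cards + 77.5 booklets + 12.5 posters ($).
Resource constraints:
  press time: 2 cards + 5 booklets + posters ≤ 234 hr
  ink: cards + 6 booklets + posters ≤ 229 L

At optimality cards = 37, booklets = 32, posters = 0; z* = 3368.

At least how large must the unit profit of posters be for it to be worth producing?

At the optimum: press time uses 234 of 234 (binding); ink uses 229 of 229 (binding).
The binding rows give the dual system: 2·y_press time + 1·y_ink = 24 and 5·y_press time + 6·y_ink = 77.5.
→ y_press time = 9.5 and y_ink = 5.
posters enters the basis when its profit ≥ yᵀa₃ = 9.5·1 + 5·1 = 14.5.

14.5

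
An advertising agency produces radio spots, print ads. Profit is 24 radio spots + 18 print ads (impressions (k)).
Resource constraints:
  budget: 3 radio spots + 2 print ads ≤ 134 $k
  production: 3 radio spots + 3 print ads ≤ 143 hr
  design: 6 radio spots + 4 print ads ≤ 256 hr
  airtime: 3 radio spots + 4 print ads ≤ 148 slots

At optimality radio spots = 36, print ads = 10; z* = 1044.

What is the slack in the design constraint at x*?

0

design used = 6·36 + 4·10 = 256; slack = 256 − 256 = 0.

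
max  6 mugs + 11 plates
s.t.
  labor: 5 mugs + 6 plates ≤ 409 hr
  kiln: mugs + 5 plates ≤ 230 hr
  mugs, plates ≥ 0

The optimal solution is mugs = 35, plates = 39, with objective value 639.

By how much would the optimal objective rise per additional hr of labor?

1

Both labor and kiln are binding at x*.
The binding rows give the dual system: 5·y_labor + 1·y_kiln = 6 and 6·y_labor + 5·y_kiln = 11.
This yields shadow prices y_labor = 1, y_kiln = 1.
Shadow price of labor = 1.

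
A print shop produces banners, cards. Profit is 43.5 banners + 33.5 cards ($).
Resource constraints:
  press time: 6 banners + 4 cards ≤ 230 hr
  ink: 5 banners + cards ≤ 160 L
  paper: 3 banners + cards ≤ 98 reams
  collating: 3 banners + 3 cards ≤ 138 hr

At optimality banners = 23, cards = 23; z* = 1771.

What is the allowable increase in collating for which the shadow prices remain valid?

Binding constraints: press time, collating. The basis is B = [[6,4],[3,3]] with det 6.
Per unit increase in collating, x* moves by d = (-0.6667, 1).
The basis stays optimal until banners reaches 0; allowable increase = 34.5 hr.

34.5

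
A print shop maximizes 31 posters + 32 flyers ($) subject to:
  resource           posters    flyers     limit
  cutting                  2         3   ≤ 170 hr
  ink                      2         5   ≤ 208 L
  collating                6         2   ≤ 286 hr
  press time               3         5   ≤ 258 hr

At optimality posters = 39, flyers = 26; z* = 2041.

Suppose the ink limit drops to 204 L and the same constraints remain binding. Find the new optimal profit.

At the optimum: cutting uses 156 of 170 (slack = 14); ink uses 208 of 208 (binding); collating uses 286 of 286 (binding); press time uses 247 of 258 (slack = 11).
By complementary slackness, y = 0 for the non-binding constraints.
From A_Bᵀ y = c: 2·y_ink + 6·y_collating = 31; 5·y_ink + 2·y_collating = 32.
Solving: y_ink = 5, y_collating = 3.5.
Δz = y_ink·Δb = 5 × (-4) = -20, so new z* = 2041 − 20 = 2021.

2021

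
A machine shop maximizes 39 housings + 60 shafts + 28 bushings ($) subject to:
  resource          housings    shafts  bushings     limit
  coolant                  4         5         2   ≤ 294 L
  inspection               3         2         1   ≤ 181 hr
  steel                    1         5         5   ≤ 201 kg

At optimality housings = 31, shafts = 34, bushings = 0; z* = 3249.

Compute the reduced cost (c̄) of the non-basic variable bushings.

At the optimum: coolant uses 294 of 294 (binding); inspection uses 161 of 181 (slack = 20); steel uses 201 of 201 (binding).
By complementary slackness, y = 0 for the non-binding constraint.
The binding rows give the dual system: 4·y_coolant + 1·y_steel = 39 and 5·y_coolant + 5·y_steel = 60.
→ y_coolant = 9 and y_steel = 3.
Reduced cost of bushings: c₃ − yᵀa₃ = 28 − (9·2 + 3·5) = 28 − 33 = -5.

-5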